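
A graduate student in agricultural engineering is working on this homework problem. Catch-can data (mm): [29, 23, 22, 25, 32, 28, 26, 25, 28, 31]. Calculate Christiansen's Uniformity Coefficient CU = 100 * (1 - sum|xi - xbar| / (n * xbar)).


xbar = 269 / 10 = 26.900
sum|xi - xbar| = 27
CU = 100 * (1 - 27 / (10 * 26.900))
   = 100 * (1 - 0.1004)
   = 89.96%


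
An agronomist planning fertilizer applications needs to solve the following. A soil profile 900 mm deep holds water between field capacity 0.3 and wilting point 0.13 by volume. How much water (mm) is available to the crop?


AW = (FC - WP) * D
   = (0.3 - 0.13) * 900
   = 0.17 * 900
   = 153 mm


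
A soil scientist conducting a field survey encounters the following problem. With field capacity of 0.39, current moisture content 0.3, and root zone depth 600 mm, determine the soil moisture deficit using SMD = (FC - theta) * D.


SMD = (FC - theta) * D
    = (0.39 - 0.3) * 600
    = 0.090 * 600
    = 54 mm


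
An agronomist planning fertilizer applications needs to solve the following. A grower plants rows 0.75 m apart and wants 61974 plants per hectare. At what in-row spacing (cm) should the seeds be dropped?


spacing = 10000 / (row_sp * density)
        = 10000 / (0.75 * 61974)
        = 10000 / 46480.50
        = 0.21514 m = 21.51 cm


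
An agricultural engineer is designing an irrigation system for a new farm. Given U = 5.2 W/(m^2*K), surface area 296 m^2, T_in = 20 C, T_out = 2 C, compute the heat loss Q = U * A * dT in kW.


dT = 20 - (2) = 18 K
Q = U * A * dT
  = 5.2 * 296 * 18
  = 27705.60 W = 27.71 kW


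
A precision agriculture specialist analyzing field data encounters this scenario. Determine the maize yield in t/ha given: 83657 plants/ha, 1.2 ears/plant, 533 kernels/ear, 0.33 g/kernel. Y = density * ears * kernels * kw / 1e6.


Y = density * ears * kernels * kw
  = 83657 * 1.2 * 533 * 0.33 g/ha
  = 17657315.68 g/ha
  = 17657.32 kg/ha = 17.66 t/ha


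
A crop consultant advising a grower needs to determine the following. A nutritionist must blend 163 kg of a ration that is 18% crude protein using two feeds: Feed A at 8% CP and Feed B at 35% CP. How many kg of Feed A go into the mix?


parts_A = CP_b - target = 35 - 18 = 17
parts_B = target - CP_a = 18 - 8 = 10
total_parts = 17 + 10 = 27
Feed A = 163 * 17 / 27 = 102.63 kg
Feed B = 163 * 10 / 27 = 60.37 kg

102.63 kg


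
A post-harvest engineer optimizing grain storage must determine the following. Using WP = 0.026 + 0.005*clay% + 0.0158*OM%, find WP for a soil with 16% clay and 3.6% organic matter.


WP = 0.026 + 0.005*16 + 0.0158*3.6
   = 0.026 + 0.0800 + 0.0569
   = 0.1629


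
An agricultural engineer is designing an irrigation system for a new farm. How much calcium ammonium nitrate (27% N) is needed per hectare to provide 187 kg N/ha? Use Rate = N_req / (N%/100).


Rate = N_required / (N_content / 100)
     = 187 / (27 / 100)
     = 187 / 0.27
     = 692.59 kg/ha


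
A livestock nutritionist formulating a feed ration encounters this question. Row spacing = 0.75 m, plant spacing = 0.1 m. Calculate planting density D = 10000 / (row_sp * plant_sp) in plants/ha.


D = 10000 / (row_sp * plant_sp)
  = 10000 / (0.75 * 0.1)
  = 10000 / 0.0750
  = 133333.33 plants/ha


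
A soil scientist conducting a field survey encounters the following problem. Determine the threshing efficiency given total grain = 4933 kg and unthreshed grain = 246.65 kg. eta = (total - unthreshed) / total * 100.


eta = (total - unthreshed) / total * 100
    = (4933 - 246.65) / 4933 * 100
    = 4686.35 / 4933 * 100
    = 95%


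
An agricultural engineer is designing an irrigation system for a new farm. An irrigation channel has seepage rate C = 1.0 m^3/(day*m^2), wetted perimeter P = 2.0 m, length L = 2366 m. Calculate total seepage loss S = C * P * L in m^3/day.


S = C * P * L
  = 1.0 * 2.0 * 2366
  = 4732 m^3/day


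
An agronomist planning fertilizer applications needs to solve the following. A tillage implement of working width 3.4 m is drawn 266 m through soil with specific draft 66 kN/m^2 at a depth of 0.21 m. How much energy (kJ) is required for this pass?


E = k * d * w * L
  = 66 * 0.21 * 3.4 * 266
  = 12534.98 kJ


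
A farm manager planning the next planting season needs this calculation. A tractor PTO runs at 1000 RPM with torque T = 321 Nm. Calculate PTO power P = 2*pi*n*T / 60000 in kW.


P = 2*pi*n*T / 60000
  = 2*pi * 1000 * 321 / 60000
  = 2016902.48 / 60000
  = 33.62 kW


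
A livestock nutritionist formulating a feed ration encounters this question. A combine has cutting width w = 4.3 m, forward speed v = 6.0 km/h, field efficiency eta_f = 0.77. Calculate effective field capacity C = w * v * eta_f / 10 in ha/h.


C = w * v * eta_f / 10
  = 4.3 * 6.0 * 0.77 / 10
  = 19.87 / 10
  = 1.99 ha/h


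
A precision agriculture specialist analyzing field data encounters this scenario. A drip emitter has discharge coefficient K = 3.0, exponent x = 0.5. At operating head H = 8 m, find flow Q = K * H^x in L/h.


Q = K * H^x
  = 3.0 * 8^0.5
  = 3.0 * 2.8284
  = 8.49 L/h


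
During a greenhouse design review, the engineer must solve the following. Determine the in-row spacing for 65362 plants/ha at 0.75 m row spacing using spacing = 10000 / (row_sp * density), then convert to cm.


spacing = 10000 / (row_sp * density)
        = 10000 / (0.75 * 65362)
        = 10000 / 49021.50
        = 0.20399 m = 20.40 cm


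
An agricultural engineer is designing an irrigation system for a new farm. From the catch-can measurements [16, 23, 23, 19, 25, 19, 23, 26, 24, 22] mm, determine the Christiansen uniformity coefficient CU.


xbar = 220 / 10 = 22
sum|xi - xbar| = 24
CU = 100 * (1 - 24 / (10 * 22))
   = 100 * (1 - 0.1091)
   = 89.09%


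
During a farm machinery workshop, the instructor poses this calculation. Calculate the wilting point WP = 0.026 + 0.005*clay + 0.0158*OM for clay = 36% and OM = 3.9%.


WP = 0.026 + 0.005*36 + 0.0158*3.9
   = 0.026 + 0.1800 + 0.0616
   = 0.2676


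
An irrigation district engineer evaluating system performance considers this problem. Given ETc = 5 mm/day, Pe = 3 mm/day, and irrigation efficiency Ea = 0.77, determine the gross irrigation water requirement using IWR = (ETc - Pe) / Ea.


IWR = (ETc - Pe) / Ea
    = (5 - 3) / 0.77
    = 2 / 0.77
    = 2.60 mm/day


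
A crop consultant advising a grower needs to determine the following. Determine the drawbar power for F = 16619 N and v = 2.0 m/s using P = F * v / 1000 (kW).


P = F * v / 1000
  = 16619 * 2.0 / 1000
  = 33238 / 1000
  = 33.24 kW


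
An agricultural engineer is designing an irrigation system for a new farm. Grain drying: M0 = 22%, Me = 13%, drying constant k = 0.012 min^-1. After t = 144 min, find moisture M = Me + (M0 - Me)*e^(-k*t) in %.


M = Me + (M0 - Me) * e^(-k*t)
  = 13 + (22 - 13) * e^(-0.012*144)
  = 13 + 9 * e^(-1.728)
  = 13 + 9 * 0.17764
  = 13 + 1.5988
  = 14.60%


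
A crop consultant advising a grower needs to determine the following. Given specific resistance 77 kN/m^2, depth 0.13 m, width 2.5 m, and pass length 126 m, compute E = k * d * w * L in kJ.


E = k * d * w * L
  = 77 * 0.13 * 2.5 * 126
  = 3153.15 kJ


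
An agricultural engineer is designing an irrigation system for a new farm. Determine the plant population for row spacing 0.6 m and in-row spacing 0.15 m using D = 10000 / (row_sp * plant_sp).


D = 10000 / (row_sp * plant_sp)
  = 10000 / (0.6 * 0.15)
  = 10000 / 0.0900
  = 111111.11 plants/ha


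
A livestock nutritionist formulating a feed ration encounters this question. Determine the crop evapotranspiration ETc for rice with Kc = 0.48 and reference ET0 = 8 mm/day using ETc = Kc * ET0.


ETc = Kc * ET0
    = 0.48 * 8
    = 3.84 mm/day


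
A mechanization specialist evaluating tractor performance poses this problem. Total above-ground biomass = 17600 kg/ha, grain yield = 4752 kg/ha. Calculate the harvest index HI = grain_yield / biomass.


HI = grain_yield / biomass
   = 4752 / 17600
   = 0.27


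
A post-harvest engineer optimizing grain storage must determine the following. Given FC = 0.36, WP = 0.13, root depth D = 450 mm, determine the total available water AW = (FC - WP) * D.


AW = (FC - WP) * D
   = (0.36 - 0.13) * 450
   = 0.23 * 450
   = 103.50 mm


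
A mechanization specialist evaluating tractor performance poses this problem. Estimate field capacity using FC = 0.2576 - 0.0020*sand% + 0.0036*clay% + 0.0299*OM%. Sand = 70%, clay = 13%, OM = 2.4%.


FC = 0.2576 - 0.0020*70 + 0.0036*13 + 0.0299*2.4
   = 0.2576 - 0.1400 + 0.0468 + 0.0718
   = 0.2362


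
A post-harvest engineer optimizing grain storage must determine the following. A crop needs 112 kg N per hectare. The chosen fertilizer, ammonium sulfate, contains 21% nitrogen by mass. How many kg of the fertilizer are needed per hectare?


Rate = N_required / (N_content / 100)
     = 112 / (21 / 100)
     = 112 / 0.21
     = 533.33 kg/ha


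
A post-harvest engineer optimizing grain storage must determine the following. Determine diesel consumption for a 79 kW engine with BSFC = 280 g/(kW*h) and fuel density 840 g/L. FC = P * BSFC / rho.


FC = P * BSFC / rho_fuel
   = 79 * 280 / 840
   = 22120 / 840
   = 26.33 L/h


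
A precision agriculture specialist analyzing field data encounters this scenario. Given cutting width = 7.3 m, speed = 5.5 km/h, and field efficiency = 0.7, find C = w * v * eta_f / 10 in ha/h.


C = w * v * eta_f / 10
  = 7.3 * 5.5 * 0.7 / 10
  = 28.11 / 10
  = 2.81 ha/h


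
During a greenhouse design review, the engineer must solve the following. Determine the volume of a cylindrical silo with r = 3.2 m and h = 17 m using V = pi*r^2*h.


V = pi * r^2 * h
  = pi * 3.2^2 * 17
  = pi * 10.24 * 17
  = 546.89 m^3


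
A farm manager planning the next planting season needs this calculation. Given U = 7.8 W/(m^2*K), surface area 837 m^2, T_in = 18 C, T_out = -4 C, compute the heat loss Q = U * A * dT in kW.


dT = 18 - (-4) = 22 K
Q = U * A * dT
  = 7.8 * 837 * 22
  = 143629.20 W = 143.63 kW


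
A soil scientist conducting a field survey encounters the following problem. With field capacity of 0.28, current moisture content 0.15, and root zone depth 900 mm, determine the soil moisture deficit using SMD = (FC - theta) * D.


SMD = (FC - theta) * D
    = (0.28 - 0.15) * 900
    = 0.130 * 900
    = 117 mm


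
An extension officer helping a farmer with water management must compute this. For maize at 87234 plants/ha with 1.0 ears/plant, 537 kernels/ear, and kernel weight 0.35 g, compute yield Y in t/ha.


Y = density * ears * kernels * kw
  = 87234 * 1.0 * 537 * 0.35 g/ha
  = 16395630.30 g/ha
  = 16395.63 kg/ha = 16.40 t/ha


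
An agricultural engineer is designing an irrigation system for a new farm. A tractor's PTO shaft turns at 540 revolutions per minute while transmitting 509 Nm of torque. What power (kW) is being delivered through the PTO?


P = 2*pi*n*T / 60000
  = 2*pi * 540 * 509 / 60000
  = 1726996.31 / 60000
  = 28.78 kW


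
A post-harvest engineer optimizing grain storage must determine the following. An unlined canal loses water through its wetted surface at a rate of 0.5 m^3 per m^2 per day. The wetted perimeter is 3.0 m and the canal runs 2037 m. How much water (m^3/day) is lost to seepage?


S = C * P * L
  = 0.5 * 3.0 * 2037
  = 3055.50 m^3/day


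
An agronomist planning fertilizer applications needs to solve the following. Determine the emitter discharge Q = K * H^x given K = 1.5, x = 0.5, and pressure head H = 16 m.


Q = K * H^x
  = 1.5 * 16^0.5
  = 1.5 * 4
  = 6 L/h


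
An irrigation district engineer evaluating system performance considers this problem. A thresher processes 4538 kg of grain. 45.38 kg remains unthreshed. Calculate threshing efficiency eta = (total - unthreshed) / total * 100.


eta = (total - unthreshed) / total * 100
    = (4538 - 45.38) / 4538 * 100
    = 4492.62 / 4538 * 100
    = 99%


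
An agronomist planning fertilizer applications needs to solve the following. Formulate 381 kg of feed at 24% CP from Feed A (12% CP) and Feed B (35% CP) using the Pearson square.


parts_A = CP_b - target = 35 - 24 = 11
parts_B = target - CP_a = 24 - 12 = 12
total_parts = 11 + 12 = 23
Feed A = 381 * 11 / 23 = 182.22 kg
Feed B = 381 * 12 / 23 = 198.78 kg

182.22 kg


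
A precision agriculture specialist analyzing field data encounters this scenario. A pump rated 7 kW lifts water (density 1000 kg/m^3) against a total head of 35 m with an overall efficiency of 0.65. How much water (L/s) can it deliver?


Q = (P * 1000 * eta) / (rho * g * H)
  = (7 * 1000 * 0.65) / (1000 * 9.81 * 35)
  = 4550 / 343350
  = 0.01325 m^3/s = 13.25 L/s


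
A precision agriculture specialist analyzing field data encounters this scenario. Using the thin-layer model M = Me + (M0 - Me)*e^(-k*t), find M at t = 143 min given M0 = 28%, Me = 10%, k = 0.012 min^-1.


M = Me + (M0 - Me) * e^(-k*t)
  = 10 + (28 - 10) * e^(-0.012*143)
  = 10 + 18 * e^(-1.716)
  = 10 + 18 * 0.17978
  = 10 + 3.2361
  = 13.24%


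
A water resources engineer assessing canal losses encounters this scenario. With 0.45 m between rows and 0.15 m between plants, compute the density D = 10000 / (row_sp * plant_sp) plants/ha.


D = 10000 / (row_sp * plant_sp)
  = 10000 / (0.45 * 0.15)
  = 10000 / 0.0675
  = 148148.15 plants/ha


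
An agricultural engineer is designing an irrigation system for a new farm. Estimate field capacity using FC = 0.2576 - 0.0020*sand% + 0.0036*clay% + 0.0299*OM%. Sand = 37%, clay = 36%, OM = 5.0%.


FC = 0.2576 - 0.0020*37 + 0.0036*36 + 0.0299*5.0
   = 0.2576 - 0.0740 + 0.1296 + 0.1495
   = 0.4627


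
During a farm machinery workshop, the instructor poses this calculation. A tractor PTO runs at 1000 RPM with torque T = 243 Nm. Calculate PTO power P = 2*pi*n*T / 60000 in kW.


P = 2*pi*n*T / 60000
  = 2*pi * 1000 * 243 / 60000
  = 1526814.03 / 60000
  = 25.45 kW


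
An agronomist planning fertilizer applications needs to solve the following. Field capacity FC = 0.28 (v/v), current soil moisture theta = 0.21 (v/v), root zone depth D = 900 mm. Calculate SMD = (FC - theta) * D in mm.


SMD = (FC - theta) * D
    = (0.28 - 0.21) * 900
    = 0.070 * 900
    = 63 mm


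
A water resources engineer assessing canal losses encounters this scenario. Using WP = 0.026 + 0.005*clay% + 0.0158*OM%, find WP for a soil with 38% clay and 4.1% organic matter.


WP = 0.026 + 0.005*38 + 0.0158*4.1
   = 0.026 + 0.1900 + 0.0648
   = 0.2808


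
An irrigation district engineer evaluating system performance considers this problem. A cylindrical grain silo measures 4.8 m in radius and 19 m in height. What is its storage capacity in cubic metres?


V = pi * r^2 * h
  = pi * 4.8^2 * 19
  = pi * 23.04 * 19
  = 1375.26 m^3


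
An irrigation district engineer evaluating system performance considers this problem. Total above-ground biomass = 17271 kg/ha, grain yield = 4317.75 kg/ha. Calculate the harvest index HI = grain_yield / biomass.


HI = grain_yield / biomass
   = 4317.75 / 17271
   = 0.25


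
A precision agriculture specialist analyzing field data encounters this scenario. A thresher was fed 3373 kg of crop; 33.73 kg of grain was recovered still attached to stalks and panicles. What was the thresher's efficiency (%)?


eta = (total - unthreshed) / total * 100
    = (3373 - 33.73) / 3373 * 100
    = 3339.27 / 3373 * 100
    = 99%


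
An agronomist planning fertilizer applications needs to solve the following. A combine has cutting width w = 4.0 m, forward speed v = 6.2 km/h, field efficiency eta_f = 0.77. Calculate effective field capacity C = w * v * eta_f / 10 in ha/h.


C = w * v * eta_f / 10
  = 4.0 * 6.2 * 0.77 / 10
  = 19.10 / 10
  = 1.91 ha/h


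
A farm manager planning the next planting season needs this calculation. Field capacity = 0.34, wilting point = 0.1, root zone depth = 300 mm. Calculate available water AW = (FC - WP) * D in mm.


AW = (FC - WP) * D
   = (0.34 - 0.1) * 300
   = 0.24 * 300
   = 72 mm


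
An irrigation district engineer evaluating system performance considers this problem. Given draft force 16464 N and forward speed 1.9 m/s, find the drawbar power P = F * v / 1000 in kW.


P = F * v / 1000
  = 16464 * 1.9 / 1000
  = 31281.60 / 1000
  = 31.28 kW


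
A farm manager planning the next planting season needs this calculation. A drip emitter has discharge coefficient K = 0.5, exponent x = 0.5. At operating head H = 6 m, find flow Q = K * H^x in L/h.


Q = K * H^x
  = 0.5 * 6^0.5
  = 0.5 * 2.4495
  = 1.22 L/h


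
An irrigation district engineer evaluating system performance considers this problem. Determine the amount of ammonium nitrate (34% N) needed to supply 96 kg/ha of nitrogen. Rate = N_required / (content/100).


Rate = N_required / (N_content / 100)
     = 96 / (34 / 100)
     = 96 / 0.34
     = 282.35 kg/ha


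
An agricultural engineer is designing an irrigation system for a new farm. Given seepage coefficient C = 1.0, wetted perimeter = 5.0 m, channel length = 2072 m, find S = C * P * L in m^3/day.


S = C * P * L
  = 1.0 * 5.0 * 2072
  = 10360 m^3/day


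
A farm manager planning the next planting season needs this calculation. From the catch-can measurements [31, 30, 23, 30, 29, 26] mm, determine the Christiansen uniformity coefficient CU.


xbar = 169 / 6 = 28.167
sum|xi - xbar| = 14.667
CU = 100 * (1 - 14.667 / (6 * 28.167))
   = 100 * (1 - 0.0868)
   = 91.32%


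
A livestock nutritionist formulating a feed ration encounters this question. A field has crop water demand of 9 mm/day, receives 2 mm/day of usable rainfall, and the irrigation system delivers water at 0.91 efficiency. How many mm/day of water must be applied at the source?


IWR = (ETc - Pe) / Ea
    = (9 - 2) / 0.91
    = 7 / 0.91
    = 7.69 mm/day


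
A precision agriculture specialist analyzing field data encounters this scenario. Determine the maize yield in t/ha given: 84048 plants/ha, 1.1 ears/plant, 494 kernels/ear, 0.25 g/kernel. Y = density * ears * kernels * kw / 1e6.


Y = density * ears * kernels * kw
  = 84048 * 1.1 * 494 * 0.25 g/ha
  = 11417920.80 g/ha
  = 11417.92 kg/ha = 11.42 t/ha


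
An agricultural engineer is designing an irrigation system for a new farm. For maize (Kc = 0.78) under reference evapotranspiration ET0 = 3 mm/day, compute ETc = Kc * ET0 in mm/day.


ETc = Kc * ET0
    = 0.78 * 3
    = 2.34 mm/day


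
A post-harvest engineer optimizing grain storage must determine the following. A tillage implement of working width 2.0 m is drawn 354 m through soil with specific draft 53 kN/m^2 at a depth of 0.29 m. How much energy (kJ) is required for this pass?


E = k * d * w * L
  = 53 * 0.29 * 2.0 * 354
  = 10881.96 kJ


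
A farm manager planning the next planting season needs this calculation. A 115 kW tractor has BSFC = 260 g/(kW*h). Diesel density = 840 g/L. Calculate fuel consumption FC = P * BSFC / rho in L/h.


FC = P * BSFC / rho_fuel
   = 115 * 260 / 840
   = 29900 / 840
   = 35.60 L/h


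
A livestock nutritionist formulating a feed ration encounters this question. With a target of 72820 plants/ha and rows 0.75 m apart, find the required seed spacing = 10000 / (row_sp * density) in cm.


spacing = 10000 / (row_sp * density)
        = 10000 / (0.75 * 72820)
        = 10000 / 54615
        = 0.18310 m = 18.31 cm


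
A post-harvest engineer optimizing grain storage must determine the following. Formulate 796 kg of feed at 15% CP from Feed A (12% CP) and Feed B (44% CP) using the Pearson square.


parts_A = CP_b - target = 44 - 15 = 29
parts_B = target - CP_a = 15 - 12 = 3
total_parts = 29 + 3 = 32
Feed A = 796 * 29 / 32 = 721.38 kg
Feed B = 796 * 3 / 32 = 74.63 kg

721.38 kg


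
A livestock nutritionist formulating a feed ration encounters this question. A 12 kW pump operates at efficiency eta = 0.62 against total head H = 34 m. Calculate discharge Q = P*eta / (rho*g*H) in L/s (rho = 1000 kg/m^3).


Q = (P * 1000 * eta) / (rho * g * H)
  = (12 * 1000 * 0.62) / (1000 * 9.81 * 34)
  = 7440 / 333540
  = 0.02231 m^3/s = 22.31 L/s


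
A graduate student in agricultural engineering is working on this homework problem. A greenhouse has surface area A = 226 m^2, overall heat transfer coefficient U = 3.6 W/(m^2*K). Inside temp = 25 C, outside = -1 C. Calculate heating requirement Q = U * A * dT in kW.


dT = 25 - (-1) = 26 K
Q = U * A * dT
  = 3.6 * 226 * 26
  = 21153.60 W = 21.15 kW


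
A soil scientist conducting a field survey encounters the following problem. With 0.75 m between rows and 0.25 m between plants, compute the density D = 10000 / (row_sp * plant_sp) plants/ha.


D = 10000 / (row_sp * plant_sp)
  = 10000 / (0.75 * 0.25)
  = 10000 / 0.1875
  = 53333.33 plants/ha


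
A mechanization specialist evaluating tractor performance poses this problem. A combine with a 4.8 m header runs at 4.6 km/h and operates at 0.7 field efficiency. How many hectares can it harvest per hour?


C = w * v * eta_f / 10
  = 4.8 * 4.6 * 0.7 / 10
  = 15.46 / 10
  = 1.55 ha/h


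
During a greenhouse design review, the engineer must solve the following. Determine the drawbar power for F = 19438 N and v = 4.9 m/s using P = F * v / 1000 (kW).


P = F * v / 1000
  = 19438 * 4.9 / 1000
  = 95246.20 / 1000
  = 95.25 kW


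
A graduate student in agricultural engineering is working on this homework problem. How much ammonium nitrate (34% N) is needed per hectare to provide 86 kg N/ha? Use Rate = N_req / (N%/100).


Rate = N_required / (N_content / 100)
     = 86 / (34 / 100)
     = 86 / 0.34
     = 252.94 kg/ha


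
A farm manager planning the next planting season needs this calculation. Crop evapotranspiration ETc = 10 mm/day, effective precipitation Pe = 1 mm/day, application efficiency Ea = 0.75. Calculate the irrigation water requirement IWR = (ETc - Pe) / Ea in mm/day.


IWR = (ETc - Pe) / Ea
    = (10 - 1) / 0.75
    = 9 / 0.75
    = 12 mm/day


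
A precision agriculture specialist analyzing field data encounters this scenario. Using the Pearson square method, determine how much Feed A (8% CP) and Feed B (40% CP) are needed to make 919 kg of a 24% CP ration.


parts_A = CP_b - target = 40 - 24 = 16
parts_B = target - CP_a = 24 - 8 = 16
total_parts = 16 + 16 = 32
Feed A = 919 * 16 / 32 = 459.50 kg
Feed B = 919 * 16 / 32 = 459.50 kg


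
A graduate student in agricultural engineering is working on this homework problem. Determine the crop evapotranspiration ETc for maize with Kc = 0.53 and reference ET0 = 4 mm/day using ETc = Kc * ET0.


ETc = Kc * ET0
    = 0.53 * 4
    = 2.12 mm/day


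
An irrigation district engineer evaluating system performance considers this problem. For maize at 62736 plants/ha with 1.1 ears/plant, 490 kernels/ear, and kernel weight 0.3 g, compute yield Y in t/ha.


Y = density * ears * kernels * kw
  = 62736 * 1.1 * 490 * 0.3 g/ha
  = 10144411.20 g/ha
  = 10144.41 kg/ha = 10.14 t/ha


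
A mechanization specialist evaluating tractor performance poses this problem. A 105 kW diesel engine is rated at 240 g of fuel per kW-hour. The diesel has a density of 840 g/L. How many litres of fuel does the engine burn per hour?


FC = P * BSFC / rho_fuel
   = 105 * 240 / 840
   = 25200 / 840
   = 30 L/h


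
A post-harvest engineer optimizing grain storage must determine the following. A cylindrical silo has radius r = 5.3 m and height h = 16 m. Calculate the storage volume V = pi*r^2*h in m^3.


V = pi * r^2 * h
  = pi * 5.3^2 * 16
  = pi * 28.09 * 16
  = 1411.96 m^3


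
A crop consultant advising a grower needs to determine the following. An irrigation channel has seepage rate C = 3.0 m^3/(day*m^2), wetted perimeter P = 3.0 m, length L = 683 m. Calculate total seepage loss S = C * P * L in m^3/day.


S = C * P * L
  = 3.0 * 3.0 * 683
  = 6147 m^3/day


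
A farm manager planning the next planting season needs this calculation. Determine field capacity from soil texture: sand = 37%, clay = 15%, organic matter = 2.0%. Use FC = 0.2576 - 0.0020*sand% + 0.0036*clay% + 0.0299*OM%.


FC = 0.2576 - 0.0020*37 + 0.0036*15 + 0.0299*2.0
   = 0.2576 - 0.0740 + 0.0540 + 0.0598
   = 0.2974


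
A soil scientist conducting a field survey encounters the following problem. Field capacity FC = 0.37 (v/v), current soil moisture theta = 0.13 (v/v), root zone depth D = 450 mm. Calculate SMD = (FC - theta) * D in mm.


SMD = (FC - theta) * D
    = (0.37 - 0.13) * 450
    = 0.240 * 450
    = 108 mm


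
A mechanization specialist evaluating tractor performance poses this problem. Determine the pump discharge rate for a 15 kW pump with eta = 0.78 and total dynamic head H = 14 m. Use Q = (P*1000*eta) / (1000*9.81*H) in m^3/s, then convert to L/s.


Q = (P * 1000 * eta) / (rho * g * H)
  = (15 * 1000 * 0.78) / (1000 * 9.81 * 14)
  = 11700 / 137340
  = 0.08519 m^3/s = 85.19 L/s


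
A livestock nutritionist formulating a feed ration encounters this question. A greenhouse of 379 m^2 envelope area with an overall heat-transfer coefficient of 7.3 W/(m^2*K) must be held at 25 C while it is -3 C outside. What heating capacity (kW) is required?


dT = 25 - (-3) = 28 K
Q = U * A * dT
  = 7.3 * 379 * 28
  = 77467.60 W = 77.47 kW


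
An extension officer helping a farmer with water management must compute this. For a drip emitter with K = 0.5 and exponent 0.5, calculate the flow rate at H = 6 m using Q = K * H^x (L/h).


Q = K * H^x
  = 0.5 * 6^0.5
  = 0.5 * 2.4495
  = 1.22 L/h


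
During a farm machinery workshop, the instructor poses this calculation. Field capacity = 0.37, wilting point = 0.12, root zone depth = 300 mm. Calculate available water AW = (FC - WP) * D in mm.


AW = (FC - WP) * D
   = (0.37 - 0.12) * 300
   = 0.25 * 300
   = 75 mm


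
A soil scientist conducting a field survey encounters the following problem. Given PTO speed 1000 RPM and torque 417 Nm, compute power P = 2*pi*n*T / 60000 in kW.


P = 2*pi*n*T / 60000
  = 2*pi * 1000 * 417 / 60000
  = 2620088.27 / 60000
  = 43.67 kW


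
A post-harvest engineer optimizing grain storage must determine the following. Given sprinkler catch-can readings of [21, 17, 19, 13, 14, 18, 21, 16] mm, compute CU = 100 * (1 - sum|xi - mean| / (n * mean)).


xbar = 139 / 8 = 17.375
sum|xi - xbar| = 19
CU = 100 * (1 - 19 / (8 * 17.375))
   = 100 * (1 - 0.1367)
   = 86.33%


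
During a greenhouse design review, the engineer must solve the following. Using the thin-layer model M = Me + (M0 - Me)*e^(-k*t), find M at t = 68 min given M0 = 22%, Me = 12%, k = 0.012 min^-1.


M = Me + (M0 - Me) * e^(-k*t)
  = 12 + (22 - 12) * e^(-0.012*68)
  = 12 + 10 * e^(-0.816)
  = 12 + 10 * 0.44220
  = 12 + 4.4220
  = 16.42%


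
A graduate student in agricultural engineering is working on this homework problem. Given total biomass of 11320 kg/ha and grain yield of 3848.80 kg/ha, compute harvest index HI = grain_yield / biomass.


HI = grain_yield / biomass
   = 3848.80 / 11320
   = 0.34


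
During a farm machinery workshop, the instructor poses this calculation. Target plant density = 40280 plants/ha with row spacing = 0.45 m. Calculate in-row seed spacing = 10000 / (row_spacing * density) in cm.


spacing = 10000 / (row_sp * density)
        = 10000 / (0.45 * 40280)
        = 10000 / 18126
        = 0.55169 m = 55.17 cm


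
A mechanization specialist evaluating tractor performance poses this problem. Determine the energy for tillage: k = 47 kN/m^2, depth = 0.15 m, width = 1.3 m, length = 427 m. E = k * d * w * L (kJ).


E = k * d * w * L
  = 47 * 0.15 * 1.3 * 427
  = 3913.46 kJ


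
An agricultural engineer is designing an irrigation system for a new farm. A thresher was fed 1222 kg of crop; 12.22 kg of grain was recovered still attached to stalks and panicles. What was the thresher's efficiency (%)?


eta = (total - unthreshed) / total * 100
    = (1222 - 12.22) / 1222 * 100
    = 1209.78 / 1222 * 100
    = 99%


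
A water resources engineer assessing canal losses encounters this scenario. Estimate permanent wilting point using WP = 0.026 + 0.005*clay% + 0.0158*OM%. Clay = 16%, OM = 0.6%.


WP = 0.026 + 0.005*16 + 0.0158*0.6
   = 0.026 + 0.0800 + 0.0095
   = 0.1155


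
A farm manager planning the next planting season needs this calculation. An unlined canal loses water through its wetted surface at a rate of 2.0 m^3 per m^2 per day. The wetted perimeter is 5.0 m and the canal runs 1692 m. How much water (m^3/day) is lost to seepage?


S = C * P * L
  = 2.0 * 5.0 * 1692
  = 16920 m^3/day


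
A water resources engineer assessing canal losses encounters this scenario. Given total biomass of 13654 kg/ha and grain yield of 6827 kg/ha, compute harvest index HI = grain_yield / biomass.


HI = grain_yield / biomass
   = 6827 / 13654
   = 0.50


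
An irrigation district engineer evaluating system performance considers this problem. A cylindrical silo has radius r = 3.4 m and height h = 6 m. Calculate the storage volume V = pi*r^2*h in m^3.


V = pi * r^2 * h
  = pi * 3.4^2 * 6
  = pi * 11.56 * 6
  = 217.90 m^3


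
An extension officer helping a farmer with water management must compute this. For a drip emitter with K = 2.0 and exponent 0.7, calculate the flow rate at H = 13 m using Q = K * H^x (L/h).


Q = K * H^x
  = 2.0 * 13^0.7
  = 2.0 * 6.0223
  = 12.04 L/h


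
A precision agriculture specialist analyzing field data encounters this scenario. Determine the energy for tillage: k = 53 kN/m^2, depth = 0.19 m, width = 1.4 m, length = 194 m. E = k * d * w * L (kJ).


E = k * d * w * L
  = 53 * 0.19 * 1.4 * 194
  = 2735.01 kJ


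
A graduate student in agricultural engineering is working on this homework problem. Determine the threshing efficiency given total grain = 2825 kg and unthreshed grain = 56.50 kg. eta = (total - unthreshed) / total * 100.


eta = (total - unthreshed) / total * 100
    = (2825 - 56.50) / 2825 * 100
    = 2768.50 / 2825 * 100
    = 98%


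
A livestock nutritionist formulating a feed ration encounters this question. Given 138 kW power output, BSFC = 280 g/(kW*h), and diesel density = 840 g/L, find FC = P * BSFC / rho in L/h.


FC = P * BSFC / rho_fuel
   = 138 * 280 / 840
   = 38640 / 840
   = 46 L/h


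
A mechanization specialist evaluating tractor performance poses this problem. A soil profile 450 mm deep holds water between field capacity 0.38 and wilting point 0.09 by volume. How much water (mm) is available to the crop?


AW = (FC - WP) * D
   = (0.38 - 0.09) * 450
   = 0.29 * 450
   = 130.50 mm


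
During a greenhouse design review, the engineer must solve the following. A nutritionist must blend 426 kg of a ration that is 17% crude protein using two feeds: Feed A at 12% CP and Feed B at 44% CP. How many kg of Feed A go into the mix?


parts_A = CP_b - target = 44 - 17 = 27
parts_B = target - CP_a = 17 - 12 = 5
total_parts = 27 + 5 = 32
Feed A = 426 * 27 / 32 = 359.44 kg
Feed B = 426 * 5 / 32 = 66.56 kg

359.44 kg


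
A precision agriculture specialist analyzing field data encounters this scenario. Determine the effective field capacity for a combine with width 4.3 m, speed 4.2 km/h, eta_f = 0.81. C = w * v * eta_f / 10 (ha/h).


C = w * v * eta_f / 10
  = 4.3 * 4.2 * 0.81 / 10
  = 14.63 / 10
  = 1.46 ha/h


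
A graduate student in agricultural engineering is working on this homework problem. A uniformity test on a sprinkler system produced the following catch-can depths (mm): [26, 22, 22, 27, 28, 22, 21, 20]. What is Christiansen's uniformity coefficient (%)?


xbar = 188 / 8 = 23.500
sum|xi - xbar| = 21
CU = 100 * (1 - 21 / (8 * 23.500))
   = 100 * (1 - 0.1117)
   = 88.83%


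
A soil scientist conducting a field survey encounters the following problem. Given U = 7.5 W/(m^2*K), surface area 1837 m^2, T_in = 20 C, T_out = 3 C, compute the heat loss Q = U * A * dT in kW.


dT = 20 - (3) = 17 K
Q = U * A * dT
  = 7.5 * 1837 * 17
  = 234217.50 W = 234.22 kW


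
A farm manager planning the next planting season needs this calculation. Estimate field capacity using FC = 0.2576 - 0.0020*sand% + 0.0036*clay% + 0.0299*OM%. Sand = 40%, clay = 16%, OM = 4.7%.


FC = 0.2576 - 0.0020*40 + 0.0036*16 + 0.0299*4.7
   = 0.2576 - 0.0800 + 0.0576 + 0.1405
   = 0.3757


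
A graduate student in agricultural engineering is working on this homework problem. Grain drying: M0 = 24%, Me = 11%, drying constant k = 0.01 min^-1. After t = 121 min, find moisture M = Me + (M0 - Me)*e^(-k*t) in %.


M = Me + (M0 - Me) * e^(-k*t)
  = 11 + (24 - 11) * e^(-0.01*121)
  = 11 + 13 * e^(-1.210)
  = 11 + 13 * 0.29820
  = 11 + 3.8766
  = 14.88%


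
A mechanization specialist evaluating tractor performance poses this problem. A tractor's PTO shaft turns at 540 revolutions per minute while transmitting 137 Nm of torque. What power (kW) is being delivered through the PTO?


P = 2*pi*n*T / 60000
  = 2*pi * 540 * 137 / 60000
  = 464830.05 / 60000
  = 7.75 kW


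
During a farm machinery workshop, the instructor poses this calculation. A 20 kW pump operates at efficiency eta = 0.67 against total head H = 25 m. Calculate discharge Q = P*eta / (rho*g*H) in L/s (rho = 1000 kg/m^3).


Q = (P * 1000 * eta) / (rho * g * H)
  = (20 * 1000 * 0.67) / (1000 * 9.81 * 25)
  = 13400 / 245250
  = 0.05464 m^3/s = 54.64 L/s


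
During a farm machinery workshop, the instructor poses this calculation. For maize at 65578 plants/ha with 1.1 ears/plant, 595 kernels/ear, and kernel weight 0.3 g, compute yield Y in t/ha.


Y = density * ears * kernels * kw
  = 65578 * 1.1 * 595 * 0.3 g/ha
  = 12876240.30 g/ha
  = 12876.24 kg/ha = 12.88 t/ha


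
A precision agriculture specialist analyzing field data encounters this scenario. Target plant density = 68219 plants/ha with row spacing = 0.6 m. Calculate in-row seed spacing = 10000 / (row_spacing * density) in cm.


spacing = 10000 / (row_sp * density)
        = 10000 / (0.6 * 68219)
        = 10000 / 40931.40
        = 0.24431 m = 24.43 cm


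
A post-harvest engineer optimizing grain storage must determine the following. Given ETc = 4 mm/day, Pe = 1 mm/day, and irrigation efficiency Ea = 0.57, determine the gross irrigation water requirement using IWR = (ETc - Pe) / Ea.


IWR = (ETc - Pe) / Ea
    = (4 - 1) / 0.57
    = 3 / 0.57
    = 5.26 mm/day


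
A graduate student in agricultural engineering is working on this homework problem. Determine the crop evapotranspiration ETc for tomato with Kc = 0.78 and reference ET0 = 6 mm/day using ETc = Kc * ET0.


ETc = Kc * ET0
    = 0.78 * 6
    = 4.68 mm/day


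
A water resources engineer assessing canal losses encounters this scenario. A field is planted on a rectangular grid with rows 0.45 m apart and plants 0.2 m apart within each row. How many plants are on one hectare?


D = 10000 / (row_sp * plant_sp)
  = 10000 / (0.45 * 0.2)
  = 10000 / 0.0900
  = 111111.11 plants/ha


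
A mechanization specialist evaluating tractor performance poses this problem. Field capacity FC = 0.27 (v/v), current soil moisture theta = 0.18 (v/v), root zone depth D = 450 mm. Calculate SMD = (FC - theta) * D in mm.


SMD = (FC - theta) * D
    = (0.27 - 0.18) * 450
    = 0.090 * 450
    = 40.50 mm


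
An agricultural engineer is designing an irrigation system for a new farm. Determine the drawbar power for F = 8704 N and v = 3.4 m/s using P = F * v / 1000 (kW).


P = F * v / 1000
  = 8704 * 3.4 / 1000
  = 29593.60 / 1000
  = 29.59 kW


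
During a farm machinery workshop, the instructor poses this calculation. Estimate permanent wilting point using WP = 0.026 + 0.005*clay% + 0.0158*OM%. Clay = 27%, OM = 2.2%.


WP = 0.026 + 0.005*27 + 0.0158*2.2
   = 0.026 + 0.1350 + 0.0348
   = 0.1958


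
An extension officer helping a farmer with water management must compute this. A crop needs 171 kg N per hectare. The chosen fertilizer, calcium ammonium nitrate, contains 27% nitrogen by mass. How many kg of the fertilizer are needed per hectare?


Rate = N_required / (N_content / 100)
     = 171 / (27 / 100)
     = 171 / 0.27
     = 633.33 kg/ha


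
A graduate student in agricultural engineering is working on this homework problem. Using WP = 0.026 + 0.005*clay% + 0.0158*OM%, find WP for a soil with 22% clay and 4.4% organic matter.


WP = 0.026 + 0.005*22 + 0.0158*4.4
   = 0.026 + 0.1100 + 0.0695
   = 0.2055


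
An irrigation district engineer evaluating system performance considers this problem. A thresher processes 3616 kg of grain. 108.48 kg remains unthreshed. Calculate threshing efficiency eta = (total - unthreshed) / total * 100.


eta = (total - unthreshed) / total * 100
    = (3616 - 108.48) / 3616 * 100
    = 3507.52 / 3616 * 100
    = 97%


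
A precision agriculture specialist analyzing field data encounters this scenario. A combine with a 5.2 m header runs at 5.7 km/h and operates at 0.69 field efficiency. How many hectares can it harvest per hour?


C = w * v * eta_f / 10
  = 5.2 * 5.7 * 0.69 / 10
  = 20.45 / 10
  = 2.05 ha/h


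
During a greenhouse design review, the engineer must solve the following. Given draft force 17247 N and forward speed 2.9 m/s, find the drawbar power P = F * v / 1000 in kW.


P = F * v / 1000
  = 17247 * 2.9 / 1000
  = 50016.30 / 1000
  = 50.02 kW


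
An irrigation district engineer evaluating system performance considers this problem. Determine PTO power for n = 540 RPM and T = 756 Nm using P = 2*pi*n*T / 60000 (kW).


P = 2*pi*n*T / 60000
  = 2*pi * 540 * 756 / 60000
  = 2565047.57 / 60000
  = 42.75 kW


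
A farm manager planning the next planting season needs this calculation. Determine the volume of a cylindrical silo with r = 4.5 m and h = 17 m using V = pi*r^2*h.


V = pi * r^2 * h
  = pi * 4.5^2 * 17
  = pi * 20.25 * 17
  = 1081.49 m^3


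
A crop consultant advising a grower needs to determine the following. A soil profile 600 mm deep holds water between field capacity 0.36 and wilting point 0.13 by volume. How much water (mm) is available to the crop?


AW = (FC - WP) * D
   = (0.36 - 0.13) * 600
   = 0.23 * 600
   = 138 mm


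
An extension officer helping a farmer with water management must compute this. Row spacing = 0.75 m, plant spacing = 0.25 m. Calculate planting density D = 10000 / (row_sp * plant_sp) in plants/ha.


D = 10000 / (row_sp * plant_sp)
  = 10000 / (0.75 * 0.25)
  = 10000 / 0.1875
  = 53333.33 plants/ha


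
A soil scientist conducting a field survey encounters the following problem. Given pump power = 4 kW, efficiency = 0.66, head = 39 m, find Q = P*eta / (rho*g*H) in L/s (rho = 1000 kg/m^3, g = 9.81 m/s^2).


Q = (P * 1000 * eta) / (rho * g * H)
  = (4 * 1000 * 0.66) / (1000 * 9.81 * 39)
  = 2640 / 382590
  = 0.00690 m^3/s = 6.90 L/s


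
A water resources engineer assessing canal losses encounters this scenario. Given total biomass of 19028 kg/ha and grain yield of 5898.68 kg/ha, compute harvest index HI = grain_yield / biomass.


HI = grain_yield / biomass
   = 5898.68 / 19028
   = 0.31


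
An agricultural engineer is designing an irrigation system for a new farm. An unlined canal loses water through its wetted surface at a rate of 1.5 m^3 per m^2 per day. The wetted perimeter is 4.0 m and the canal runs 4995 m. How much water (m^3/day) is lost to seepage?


S = C * P * L
  = 1.5 * 4.0 * 4995
  = 29970 m^3/day


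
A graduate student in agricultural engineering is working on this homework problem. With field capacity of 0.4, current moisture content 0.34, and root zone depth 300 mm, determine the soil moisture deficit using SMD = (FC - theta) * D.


SMD = (FC - theta) * D
    = (0.4 - 0.34) * 300
    = 0.060 * 300
    = 18 mm


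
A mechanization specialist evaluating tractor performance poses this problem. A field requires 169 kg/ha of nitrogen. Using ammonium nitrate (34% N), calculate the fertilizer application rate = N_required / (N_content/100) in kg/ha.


Rate = N_required / (N_content / 100)
     = 169 / (34 / 100)
     = 169 / 0.34
     = 497.06 kg/ha
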